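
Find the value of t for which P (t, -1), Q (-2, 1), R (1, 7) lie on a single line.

The three points are collinear iff det[PQ; PR] = 0.
This determinant is linear in t: (-6)t + (-18) = 0, so t = -3.

-3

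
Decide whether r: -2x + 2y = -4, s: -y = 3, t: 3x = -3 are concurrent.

Yes

Lines aᵢx + bᵢy = cᵢ with pairwise distinct directions are concurrent exactly when det[aᵢ bᵢ cᵢ] = 0.
Here the determinant is 0.
It vanishes, so the lines are concurrent at (-1, -3).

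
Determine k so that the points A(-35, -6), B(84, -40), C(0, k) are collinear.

-16

The three points are collinear iff det[AB; AC] = 0.
This determinant is linear in k: (119)k + (1904) = 0, so k = -16.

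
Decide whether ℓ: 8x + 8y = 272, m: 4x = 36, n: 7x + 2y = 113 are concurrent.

Yes

The three lines meet at one point iff the augmented coefficient matrix [aᵢ bᵢ cᵢ] has rank < 3, i.e. its determinant vanishes.
Here the determinant is 0.
It vanishes, so the lines are concurrent at (9, 25).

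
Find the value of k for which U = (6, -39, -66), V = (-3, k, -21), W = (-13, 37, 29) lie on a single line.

Direction UW = (-19, 76, 95). From the x-coordinate of V, the parameter along the line is τ = (-3 − 6)/(-19) = 9/19.
Then k = (-39) + 9/19·(76) = -3.

-3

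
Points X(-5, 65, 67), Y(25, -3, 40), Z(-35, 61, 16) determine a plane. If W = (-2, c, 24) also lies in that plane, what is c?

21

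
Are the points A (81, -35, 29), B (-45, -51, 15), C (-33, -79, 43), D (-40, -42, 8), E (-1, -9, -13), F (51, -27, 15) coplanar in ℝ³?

Yes

The plane through A, B, C has normal n = AB × AC = (-840, 3360, 3720) and equation n·P = -77760.
Checking the remaining points: n·D = -77760, n·E = -77760, n·F = -77760.
All equal -77760, so all 6 points lie in one plane.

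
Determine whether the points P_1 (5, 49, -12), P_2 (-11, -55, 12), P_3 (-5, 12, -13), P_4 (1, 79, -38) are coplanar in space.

The four points are coplanar iff the 3×3 determinant with rows P_1P_2, P_1P_3, P_1P_4 is zero.
Rows: (-16, -104, 24), (-10, -37, -1), (-4, 30, -26).
Expanding along the first row: (-16)(992) − (-104)(256) + (24)(-448) = 0.
Zero determinant ⇒ coplanar.

Yes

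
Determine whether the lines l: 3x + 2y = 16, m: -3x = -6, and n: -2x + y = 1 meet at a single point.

Yes

Intersecting l and m: solving the 2×2 system gives (x, y) = (2, 5).
Substitute into n: (-2)(2) + (1)(5) = 1.
This equals 1, so (2, 5) lies on all three lines and they are concurrent.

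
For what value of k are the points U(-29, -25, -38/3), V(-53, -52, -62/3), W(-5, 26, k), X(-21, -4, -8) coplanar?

-2/3

Coplanarity ⇔ det[UV; UW; UX] = 0.
Expanding, this is linear in k: (288)k + (192) = 0.
So k = -2/3.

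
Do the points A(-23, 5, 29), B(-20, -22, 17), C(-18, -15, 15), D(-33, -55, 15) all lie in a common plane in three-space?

A normal to the plane through A, B, C is n = AB × AC = (138, -18, 75).
The plane has equation n·P = -1089. For D: n·D = -2439.
-2439 ≠ -1089, so D is off the plane.

No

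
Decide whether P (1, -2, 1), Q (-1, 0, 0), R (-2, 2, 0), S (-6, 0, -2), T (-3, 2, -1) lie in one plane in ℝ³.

No

The plane through P, Q, R has normal n = PQ × PR = (2, 1, -2) and equation n·X = -2.
Checking the remaining points: n·S = -8, n·T = -2.
Since n·S = -8 ≠ -2, S is off the plane and the points are not all coplanar.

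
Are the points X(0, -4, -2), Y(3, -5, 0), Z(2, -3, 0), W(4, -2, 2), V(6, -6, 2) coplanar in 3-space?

Yes

The plane through X, Y, Z has normal n = XY × XZ = (-4, -2, 5) and equation n·P = -2.
Checking the remaining points: n·W = -2, n·V = -2.
All equal -2, so all 5 points lie in one plane.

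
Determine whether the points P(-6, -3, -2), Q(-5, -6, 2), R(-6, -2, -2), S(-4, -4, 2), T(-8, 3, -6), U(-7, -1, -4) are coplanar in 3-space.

The plane through P, Q, R has normal n = PQ × PR = (-4, 0, 1) and equation n·X = 22.
Checking the remaining points: n·S = 18, n·T = 26, n·U = 24.
Since n·S = 18 ≠ 22, S is off the plane and the points are not all coplanar.

No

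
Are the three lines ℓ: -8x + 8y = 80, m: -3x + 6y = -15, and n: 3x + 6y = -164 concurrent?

No

The three lines meet at one point iff the augmented coefficient matrix [aᵢ bᵢ cᵢ] has rank < 3, i.e. its determinant vanishes.
Here the determinant is -24.
Nonzero, so no common point exists.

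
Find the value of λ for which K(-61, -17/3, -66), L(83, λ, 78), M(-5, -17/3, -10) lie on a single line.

-17/3

Collinearity requires KL × KM = 0; each component is linear in λ.
The x-component gives (56)λ + (952/3) = 0, so λ = -17/3.
The remaining components then also vanish.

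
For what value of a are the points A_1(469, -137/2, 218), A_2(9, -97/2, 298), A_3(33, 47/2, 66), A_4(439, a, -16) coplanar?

Normal to plane A_1A_2A_3: n = (-10400, -104800, -33600); plane equation n·P = -5023600.
Requiring n·A_4 = -5023600: (-104800)a + (-4028000) = -5023600.
So a = 19/2.

19/2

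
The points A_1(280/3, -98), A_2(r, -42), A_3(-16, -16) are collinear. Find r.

Collinearity: (A_2 − A_1) must be parallel to (A_3 − A_1) = (-328/3, 82).
Cross-multiplying the components: (r − 280/3)·(82) = (56)·(-328/3).
Solving gives r = 56/3.

56/3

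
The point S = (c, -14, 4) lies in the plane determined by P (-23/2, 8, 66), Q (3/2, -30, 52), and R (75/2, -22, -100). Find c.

The plane through P, Q, R has equation 5888x + 1472y + 1472z = 41216.
Substituting S: (5888)c + (-14720) = 41216, so c = 19/2.

19/2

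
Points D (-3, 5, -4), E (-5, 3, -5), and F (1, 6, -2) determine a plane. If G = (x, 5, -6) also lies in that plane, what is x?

-7

A normal to the plane is n = DE × DF = (-3, 0, 6).
G lies in the plane iff n · DG = 0.
This gives (-3)x + (-21) = 0, so x = -7.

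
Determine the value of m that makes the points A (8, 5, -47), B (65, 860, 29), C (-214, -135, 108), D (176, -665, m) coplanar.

The points are coplanar iff AB · (AC × AD) = 0.
Expanding, this is linear in m: (181830)m + (49821420) = 0.
So m = -274.

-274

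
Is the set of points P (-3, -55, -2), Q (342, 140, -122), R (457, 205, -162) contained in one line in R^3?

Yes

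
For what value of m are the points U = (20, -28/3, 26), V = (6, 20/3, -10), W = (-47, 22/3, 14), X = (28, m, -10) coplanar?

The points are coplanar iff UV · (UW × UX) = 0.
Expanding, this is linear in m: (2244)m + (-5984) = 0.
So m = 8/3.

8/3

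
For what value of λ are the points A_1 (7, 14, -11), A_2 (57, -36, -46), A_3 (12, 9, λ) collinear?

-29/2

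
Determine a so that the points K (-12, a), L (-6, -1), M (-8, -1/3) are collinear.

The three points are collinear iff det[KL; KM] = 0.
This determinant is linear in a: (-2)a + (2) = 0, so a = 1.

1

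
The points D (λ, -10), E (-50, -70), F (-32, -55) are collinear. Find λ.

Collinearity: (D − E) must be parallel to (F − E) = (18, 15).
Cross-multiplying the components: (λ − (-50))·(15) = (60)·(18).
Solving gives λ = 22.

22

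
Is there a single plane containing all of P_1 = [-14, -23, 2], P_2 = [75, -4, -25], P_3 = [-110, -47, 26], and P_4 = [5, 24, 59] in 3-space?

The four points are coplanar iff the 3×3 determinant with rows P_1P_2, P_1P_3, P_1P_4 is zero.
Rows: (89, 19, -27), (-96, -24, 24), (19, 47, 57).
Expanding along the first row: (89)(-2496) − (19)(-5928) + (-27)(-4056) = 0.
Zero determinant ⇒ coplanar.

Yes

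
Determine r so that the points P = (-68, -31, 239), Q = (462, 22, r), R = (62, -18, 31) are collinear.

Collinearity requires PQ × PR = 0; each component is linear in r.
The x-component gives (-13)r + (-7917) = 0, so r = -609.
The remaining components then also vanish.

-609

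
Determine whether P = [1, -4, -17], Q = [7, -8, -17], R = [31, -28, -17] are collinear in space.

No

PQ = (6, -4, 0), PR = (30, -24, 0).
Comparing components 1 and 2: (6)(-24) − (-4)(30) = -24 ≠ 0, so PQ and PR are not parallel and the points are not collinear.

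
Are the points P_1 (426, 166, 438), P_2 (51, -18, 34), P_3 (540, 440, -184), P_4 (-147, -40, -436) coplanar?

Yes

A normal to the plane through P_1, P_2, P_3 is n = P_1P_2 × P_1P_3 = (225144, -279306, -81774).
The plane has equation n·P = 13729536. For P_4: n·P_4 = 13729536.
Equal, so P_4 lies in the plane and all four are coplanar.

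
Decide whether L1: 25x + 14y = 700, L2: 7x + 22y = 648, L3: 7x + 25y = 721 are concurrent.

No

Intersecting L1 and L2: solving the 2×2 system gives (x, y) = (14, 25).
Substitute into L3: (7)(14) + (25)(25) = 723.
But L3 requires 721 ≠ 723, so the three lines have no common point.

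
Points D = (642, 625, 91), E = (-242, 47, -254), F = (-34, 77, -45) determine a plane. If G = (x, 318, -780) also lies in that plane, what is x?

Coplanarity requires DE · (DF × DG) = 0.
DE = (-884, -578, -345), DF = (-676, -548, -136); the triple product is linear in x with coefficient -110452 and constant term -45395772.
Setting it to zero: x = -411.

-411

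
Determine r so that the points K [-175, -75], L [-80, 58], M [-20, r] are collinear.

Collinearity: (M − K) must be parallel to (L − K) = (95, 133).
Cross-multiplying the components: (r − (-75))·(95) = (155)·(133).
Solving gives r = 142.

142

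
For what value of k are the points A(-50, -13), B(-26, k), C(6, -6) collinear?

-10

The three points are collinear iff det[AB; AC] = 0.
This determinant is linear in k: (-56)k + (-560) = 0, so k = -10.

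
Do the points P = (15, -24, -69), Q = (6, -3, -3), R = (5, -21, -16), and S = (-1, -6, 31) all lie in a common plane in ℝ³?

No

A normal to the plane through P, Q, R is n = PQ × PR = (915, -183, 183).
The plane has equation n·X = 5490. For S: n·S = 5856.
5856 ≠ 5490, so S is off the plane.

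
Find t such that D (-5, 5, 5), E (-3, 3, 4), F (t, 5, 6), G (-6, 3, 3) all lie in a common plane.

-2

The points are coplanar iff DE · (DF × DG) = 0.
Expanding, this is linear in t: (-2)t + (-4) = 0.
So t = -2.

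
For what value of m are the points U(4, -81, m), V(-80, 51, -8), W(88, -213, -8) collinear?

-8

Collinearity requires UV × UW = 0; each component is linear in m.
The x-component gives (-264)m + (-2112) = 0, so m = -8.
The remaining components then also vanish.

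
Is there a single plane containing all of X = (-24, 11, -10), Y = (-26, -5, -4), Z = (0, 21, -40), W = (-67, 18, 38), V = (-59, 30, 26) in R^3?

Yes

The plane through X, Y, Z has normal n = XY × XZ = (420, 84, 364) and equation n·P = -12796.
Checking the remaining points: n·W = -12796, n·V = -12796.
All equal -12796, so all 5 points lie in one plane.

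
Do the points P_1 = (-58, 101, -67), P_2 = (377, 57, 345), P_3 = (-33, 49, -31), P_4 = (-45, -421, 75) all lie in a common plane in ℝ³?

A normal to the plane through P_1, P_2, P_3 is n = P_1P_2 × P_1P_3 = (19840, -5360, -21520).
The plane has equation n·P = -250240. For P_4: n·P_4 = -250240.
Equal, so P_4 lies in the plane and all four are coplanar.

Yes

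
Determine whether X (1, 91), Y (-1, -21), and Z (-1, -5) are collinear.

XY = (-2, -112), XZ = (-2, -96).
Twice the signed area of △XYZ is (-2)(-96) − (-112)(-2) = -32.
The area is nonzero, so the three points are not collinear.

No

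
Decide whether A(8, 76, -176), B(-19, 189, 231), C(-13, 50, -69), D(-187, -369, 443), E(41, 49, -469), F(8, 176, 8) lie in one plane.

The plane through A, B, C has normal n = AB × AC = (22673, -5658, 3075) and equation n·P = -789824.
Checking the remaining points: n·D = -789824, n·E = -789824, n·F = -789824.
All equal -789824, so all 6 points lie in one plane.

Yes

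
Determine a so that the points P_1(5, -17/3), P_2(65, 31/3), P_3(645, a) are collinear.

165

Collinearity: (P_3 − P_1) must be parallel to (P_2 − P_1) = (60, 16).
Cross-multiplying the components: (a − (-17/3))·(60) = (640)·(16).
Solving gives a = 165.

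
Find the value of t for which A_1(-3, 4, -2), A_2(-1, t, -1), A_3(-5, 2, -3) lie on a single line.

Direction A_1A_3 = (-2, -2, -1). From the x-coordinate of A_2, the parameter along the line is τ = (-1 − (-3))/(-2) = -1.
Then t = 4 + (-1)·(-2) = 6.

6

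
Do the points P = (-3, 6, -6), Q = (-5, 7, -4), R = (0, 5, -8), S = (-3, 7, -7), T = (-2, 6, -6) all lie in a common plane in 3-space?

The plane through P, Q, R has normal n = PQ × PR = (0, 2, -1) and equation n·X = 18.
Checking the remaining points: n·S = 21, n·T = 18.
Since n·S = 21 ≠ 18, S is off the plane and the points are not all coplanar.

No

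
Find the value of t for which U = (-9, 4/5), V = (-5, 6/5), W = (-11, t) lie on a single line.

The three points are collinear iff det[UV; UW] = 0.
This determinant is linear in t: (4)t + (-12/5) = 0, so t = 3/5.

3/5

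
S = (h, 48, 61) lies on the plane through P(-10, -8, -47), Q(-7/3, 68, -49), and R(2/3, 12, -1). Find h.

16

A normal to the plane is n = PQ × PR = (3536, -374, -1972/3).
S lies in the plane iff n · PS = 0.
This gives (3536)h + (-56576) = 0, so h = 16.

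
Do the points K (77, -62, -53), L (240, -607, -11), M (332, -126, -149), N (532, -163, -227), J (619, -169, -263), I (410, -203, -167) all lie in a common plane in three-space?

The plane through K, L, M has normal n = KL × KM = (55008, 26358, 128543) and equation n·P = -4211359.
Checking the remaining points: n·N = -4211359, n·J = -4211359, n·I = -4264075.
Since n·I = -4264075 ≠ -4211359, I is off the plane and the points are not all coplanar.

No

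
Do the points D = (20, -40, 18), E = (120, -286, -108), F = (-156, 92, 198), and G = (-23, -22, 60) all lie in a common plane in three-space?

The four points are coplanar iff the 3×3 determinant with rows DE, DF, DG is zero.
Rows: (100, -246, -126), (-176, 132, 180), (-43, 18, 42).
Expanding along the first row: (100)(2304) − (-246)(348) + (-126)(2508) = 0.
Zero determinant ⇒ coplanar.

Yes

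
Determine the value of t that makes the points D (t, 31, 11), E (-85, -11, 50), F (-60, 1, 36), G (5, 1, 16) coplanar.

-30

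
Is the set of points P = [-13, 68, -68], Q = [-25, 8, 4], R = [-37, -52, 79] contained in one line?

PQ = (-12, -60, 72), PR = (-24, -120, 147).
PQ × PR = (-180, 36, 0).
The cross product is nonzero, so the points do not lie on one line.

No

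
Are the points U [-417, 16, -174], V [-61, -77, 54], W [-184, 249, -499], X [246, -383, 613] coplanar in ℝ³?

No

With U as base: UV = (356, -93, 228), UW = (233, 233, -325), UX = (663, -399, 787).
UW × UX = (53696, -398846, -247446).
UV · (UW × UX) = -209234.
Since -209234 ≠ 0, the four points are not coplanar.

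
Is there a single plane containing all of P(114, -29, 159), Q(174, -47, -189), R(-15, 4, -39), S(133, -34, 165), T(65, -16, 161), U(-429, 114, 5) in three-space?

Yes

The plane through P, Q, R has normal n = PQ × PR = (15048, 56772, -342) and equation n·X = 14706.
Checking the remaining points: n·S = 14706, n·T = 14706, n·U = 14706.
All equal 14706, so all 6 points lie in one plane.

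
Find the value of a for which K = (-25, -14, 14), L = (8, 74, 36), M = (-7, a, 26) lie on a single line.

34

Collinearity requires KL × KM = 0; each component is linear in a.
The x-component gives (-22)a + (748) = 0, so a = 34.
The remaining components then also vanish.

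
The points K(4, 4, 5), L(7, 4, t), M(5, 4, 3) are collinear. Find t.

-1

Direction KM = (1, 0, -2). From the x-coordinate of L, the parameter along the line is τ = (7 − 4)/1 = 3.
Then t = 5 + 3·(-2) = -1.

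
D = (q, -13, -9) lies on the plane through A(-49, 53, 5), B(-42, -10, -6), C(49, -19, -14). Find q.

Coplanarity requires AB · (AC × AD) = 0.
AB = (7, -63, -11), AC = (98, -72, -19); the triple product is linear in q with coefficient 405 and constant term 2835.
Setting it to zero: q = -7.

-7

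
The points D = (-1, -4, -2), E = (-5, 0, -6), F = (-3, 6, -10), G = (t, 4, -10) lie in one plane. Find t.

-9

Normal to plane DEF: n = (8, -24, -32); plane equation n·P = 152.
Requiring n·G = 152: (8)t + (224) = 152.
So t = -9.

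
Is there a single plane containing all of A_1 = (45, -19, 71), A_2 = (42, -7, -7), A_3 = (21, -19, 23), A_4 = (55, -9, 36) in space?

The four points are coplanar iff the 3×3 determinant with rows A_1A_2, A_1A_3, A_1A_4 is zero.
Rows: (-3, 12, -78), (-24, 0, -48), (10, 10, -35).
Expanding along the first row: (-3)(480) − (12)(1320) + (-78)(-240) = 1440.
Nonzero ⇒ not coplanar.

No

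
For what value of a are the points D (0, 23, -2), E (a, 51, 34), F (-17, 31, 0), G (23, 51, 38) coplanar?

Normal to plane DFG: n = (264, 726, -660); plane equation n·P = 18018.
Requiring n·E = 18018: (264)a + (14586) = 18018.
So a = 13.

13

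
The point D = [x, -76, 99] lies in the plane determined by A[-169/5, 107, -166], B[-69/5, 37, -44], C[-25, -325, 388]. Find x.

-63/5

Coplanarity requires AB · (AC × AD) = 0.
AB = (20, -70, 122), AC = (44/5, -432, 554); the triple product is linear in x with coefficient 13924 and constant term 877212/5.
Setting it to zero: x = -63/5.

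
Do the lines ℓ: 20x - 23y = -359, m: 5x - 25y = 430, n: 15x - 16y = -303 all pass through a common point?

Yes

Intersecting ℓ and m: solving the 2×2 system gives (x, y) = (-49, -27).
Substitute into n: (15)(-49) + (-16)(-27) = -303.
This equals -303, so (-49, -27) lies on all three lines and they are concurrent.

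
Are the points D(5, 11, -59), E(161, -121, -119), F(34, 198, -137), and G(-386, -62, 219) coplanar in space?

The four points are coplanar iff the 3×3 determinant with rows DE, DF, DG is zero.
Rows: (156, -132, -60), (29, 187, -78), (-391, -73, 278).
Expanding along the first row: (156)(46292) − (-132)(-22436) + (-60)(71000) = 0.
Zero determinant ⇒ coplanar.

Yes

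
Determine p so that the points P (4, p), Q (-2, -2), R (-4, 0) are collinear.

-8

The three points are collinear iff det[PQ; PR] = 0.
This determinant is linear in p: (-2)p + (-16) = 0, so p = -8.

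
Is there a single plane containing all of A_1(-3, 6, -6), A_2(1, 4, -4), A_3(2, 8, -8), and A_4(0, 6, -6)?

The four points are coplanar iff the 3×3 determinant with rows A_1A_2, A_1A_3, A_1A_4 is zero.
Rows: (4, -2, 2), (5, 2, -2), (3, 0, 0).
Expanding along the first row: (4)(0) − (-2)(6) + (2)(-6) = 0.
Zero determinant ⇒ coplanar.

Yes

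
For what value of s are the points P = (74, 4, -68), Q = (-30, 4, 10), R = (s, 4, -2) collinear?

-14

Collinearity requires PQ × PR = 0; each component is linear in s.
The y-component gives (78)s + (1092) = 0, so s = -14.
The remaining components then also vanish.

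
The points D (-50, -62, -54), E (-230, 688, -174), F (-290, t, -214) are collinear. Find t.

938

Collinearity requires DE × DF = 0; each component is linear in t.
The x-component gives (120)t + (-112560) = 0, so t = 938.
The remaining components then also vanish.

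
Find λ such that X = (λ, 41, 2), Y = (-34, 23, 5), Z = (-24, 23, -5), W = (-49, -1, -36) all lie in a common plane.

11

The points are coplanar iff XY · (XZ × XW) = 0.
Expanding, this is linear in λ: (240)λ + (-2640) = 0.
So λ = 11.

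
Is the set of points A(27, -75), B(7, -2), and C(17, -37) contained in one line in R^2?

AB = (-20, 73), AC = (-10, 38).
Twice the signed area of △ABC is (-20)(38) − (73)(-10) = -30.
The area is nonzero, so the three points are not collinear.

No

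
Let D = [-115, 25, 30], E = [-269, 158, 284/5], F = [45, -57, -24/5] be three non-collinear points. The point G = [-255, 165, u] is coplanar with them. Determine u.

52

Coplanarity requires DE · (DF × DG) = 0.
DE = (-154, 133, 134/5), DF = (160, -82, -174/5); the triple product is linear in u with coefficient -8652 and constant term 449904.
Setting it to zero: u = 52.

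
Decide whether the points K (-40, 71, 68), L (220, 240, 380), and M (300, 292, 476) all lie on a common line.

KL = (260, 169, 312), KM = (340, 221, 408).
KL × KM = (0, 0, 0).
The cross product vanishes, so the three points are collinear.

Yes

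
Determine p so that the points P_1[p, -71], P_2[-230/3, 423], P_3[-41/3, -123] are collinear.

The three points are collinear iff det[P_1P_2; P_1P_3] = 0.
This determinant is linear in p: (546)p + (10738) = 0, so p = -59/3.

-59/3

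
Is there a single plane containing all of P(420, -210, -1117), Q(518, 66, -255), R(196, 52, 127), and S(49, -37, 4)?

Yes

A normal to the plane through P, Q, R is n = PQ × PR = (117500, -315000, 87500).
The plane has equation n·X = 17762500. For S: n·S = 17762500.
Equal, so S lies in the plane and all four are coplanar.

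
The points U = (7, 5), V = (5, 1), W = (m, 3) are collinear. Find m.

The three points are collinear iff det[UV; UW] = 0.
This determinant is linear in m: (4)m + (-24) = 0, so m = 6.

6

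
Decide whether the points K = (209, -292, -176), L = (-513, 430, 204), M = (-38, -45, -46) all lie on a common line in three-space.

Yes

KL = (-722, 722, 380), KM = (-247, 247, 130).
KL × KM = (0, 0, 0).
The cross product vanishes, so the three points are collinear.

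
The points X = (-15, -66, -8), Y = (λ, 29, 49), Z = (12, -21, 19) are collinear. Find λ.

42

Collinearity requires XY × XZ = 0; each component is linear in λ.
The y-component gives (-27)λ + (1134) = 0, so λ = 42.
The remaining components then also vanish.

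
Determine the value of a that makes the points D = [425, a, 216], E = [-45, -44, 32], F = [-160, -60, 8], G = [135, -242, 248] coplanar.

-86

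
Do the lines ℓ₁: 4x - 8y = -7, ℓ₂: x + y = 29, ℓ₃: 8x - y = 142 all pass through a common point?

Lines aᵢx + bᵢy = cᵢ with pairwise distinct directions are concurrent exactly when det[aᵢ bᵢ cᵢ] = 0.
Here the determinant is 27.
Nonzero, so no common point exists.

No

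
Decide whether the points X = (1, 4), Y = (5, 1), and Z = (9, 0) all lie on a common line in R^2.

XY = (4, -3), XZ = (8, -4).
det[XY; XZ] = (4)(-4) − (-3)(8) = 8.
The determinant is nonzero, so they are not collinear.

No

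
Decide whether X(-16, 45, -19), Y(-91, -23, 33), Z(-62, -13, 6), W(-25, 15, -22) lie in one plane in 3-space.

Yes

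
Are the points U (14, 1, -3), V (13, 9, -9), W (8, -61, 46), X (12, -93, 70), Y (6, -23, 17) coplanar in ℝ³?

The plane through U, V, W has normal n = UV × UW = (20, 85, 110) and equation n·P = 35.
Checking the remaining points: n·X = 35, n·Y = 35.
All equal 35, so all 5 points lie in one plane.

Yes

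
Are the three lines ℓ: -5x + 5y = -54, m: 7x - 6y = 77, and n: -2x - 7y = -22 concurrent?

Intersecting ℓ and m: solving the 2×2 system gives (x, y) = (61/5, 7/5).
Substitute into n: (-2)(61/5) + (-7)(7/5) = -171/5.
But n requires -22 ≠ -171/5, so the three lines have no common point.

No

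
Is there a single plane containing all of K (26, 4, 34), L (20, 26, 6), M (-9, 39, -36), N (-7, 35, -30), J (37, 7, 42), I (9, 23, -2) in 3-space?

The plane through K, L, M has normal n = KL × KM = (-560, 560, 560) and equation n·P = 6720.
Checking the remaining points: n·N = 6720, n·J = 6720, n·I = 6720.
All equal 6720, so all 6 points lie in one plane.

Yes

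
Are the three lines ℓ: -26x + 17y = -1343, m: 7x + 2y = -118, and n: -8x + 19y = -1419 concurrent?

No

Intersecting ℓ and m: solving the 2×2 system gives (x, y) = (680/171, -12469/171).
Substitute into n: (-8)(680/171) + (19)(-12469/171) = -242351/171.
But n requires -1419 ≠ -242351/171, so the three lines have no common point.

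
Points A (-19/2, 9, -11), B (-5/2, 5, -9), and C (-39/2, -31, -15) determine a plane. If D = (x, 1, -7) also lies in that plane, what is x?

9/2

A normal to the plane is n = AB × AC = (96, 8, -320).
D lies in the plane iff n · AD = 0.
This gives (96)x + (-432) = 0, so x = 9/2.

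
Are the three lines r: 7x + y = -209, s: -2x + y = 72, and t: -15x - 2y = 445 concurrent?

Lines aᵢx + bᵢy = cᵢ with pairwise distinct directions are concurrent exactly when det[aᵢ bᵢ cᵢ] = 0.
Here the determinant is -38.
Nonzero, so no common point exists.

No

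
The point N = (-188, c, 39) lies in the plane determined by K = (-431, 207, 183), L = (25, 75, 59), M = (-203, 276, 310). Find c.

The plane through K, L, M has equation −8208x − 86184y + 61560z = -3036960.
Substituting N: (-86184)c + (3943944) = -3036960, so c = 81.

81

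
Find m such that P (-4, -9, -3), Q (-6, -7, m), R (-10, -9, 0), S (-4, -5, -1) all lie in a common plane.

Coplanarity ⇔ det[PQ; PR; PS] = 0.
Expanding, this is linear in m: (-24)m + (-24) = 0.
So m = -1.

-1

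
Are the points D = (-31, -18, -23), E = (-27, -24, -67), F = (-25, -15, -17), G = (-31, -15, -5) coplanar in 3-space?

Yes

With D as base: DE = (4, -6, -44), DF = (6, 3, 6), DG = (0, 3, 18).
DF × DG = (36, -108, 18).
DE · (DF × DG) = 0.
The scalar triple product vanishes, so the four points are coplanar.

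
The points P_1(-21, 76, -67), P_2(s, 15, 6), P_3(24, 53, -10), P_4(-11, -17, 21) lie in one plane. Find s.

4

Coplanarity ⇔ det[P_1P_2; P_1P_3; P_1P_4] = 0.
Expanding, this is linear in s: (3277)s + (-13108) = 0.
So s = 4.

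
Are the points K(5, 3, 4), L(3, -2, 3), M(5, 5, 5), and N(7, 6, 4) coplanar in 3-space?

A normal to the plane through K, L, M is n = KL × KM = (-3, 2, -4).
The plane has equation n·P = -25. For N: n·N = -25.
Equal, so N lies in the plane and all four are coplanar.

Yes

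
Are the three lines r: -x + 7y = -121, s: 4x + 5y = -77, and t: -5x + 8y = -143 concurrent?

No

The three lines meet at one point iff the augmented coefficient matrix [aᵢ bᵢ cᵢ] has rank < 3, i.e. its determinant vanishes.
Here the determinant is -99.
Nonzero, so no common point exists.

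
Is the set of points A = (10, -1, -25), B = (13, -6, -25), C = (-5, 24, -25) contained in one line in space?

Yes

AB = (3, -5, 0), AC = (-15, 25, 0).
Each component of AC is -5 times the corresponding component of AB, so AC = -5·AB and the points are collinear.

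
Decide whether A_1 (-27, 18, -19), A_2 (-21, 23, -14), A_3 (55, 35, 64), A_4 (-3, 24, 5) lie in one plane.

With A_1 as base: A_1A_2 = (6, 5, 5), A_1A_3 = (82, 17, 83), A_1A_4 = (24, 6, 24).
A_1A_3 × A_1A_4 = (-90, 24, 84).
A_1A_2 · (A_1A_3 × A_1A_4) = 0.
The scalar triple product vanishes, so the four points are coplanar.

Yes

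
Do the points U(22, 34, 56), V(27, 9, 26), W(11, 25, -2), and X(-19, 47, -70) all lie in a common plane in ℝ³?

Yes

The four points are coplanar iff the 3×3 determinant with rows UV, UW, UX is zero.
Rows: (5, -25, -30), (-11, -9, -58), (-41, 13, -126).
Expanding along the first row: (5)(1888) − (-25)(-992) + (-30)(-512) = 0.
Zero determinant ⇒ coplanar.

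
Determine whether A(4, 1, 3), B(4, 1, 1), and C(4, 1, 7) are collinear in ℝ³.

AB = (0, 0, -2), AC = (0, 0, 4).
Each component of AC is -2 times the corresponding component of AB, so AC = -2·AB and the points are collinear.

Yes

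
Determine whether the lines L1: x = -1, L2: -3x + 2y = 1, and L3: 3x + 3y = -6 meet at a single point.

Intersecting L1 and L2: solving the 2×2 system gives (x, y) = (-1, -1).
Substitute into L3: (3)(-1) + (3)(-1) = -6.
This equals -6, so (-1, -1) lies on all three lines and they are concurrent.

Yes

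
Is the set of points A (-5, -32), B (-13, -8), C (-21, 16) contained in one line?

AB = (-8, 24), AC = (-16, 48).
det[AB; AC] = (-8)(48) − (24)(-16) = 0.
The determinant is zero, so the points are collinear.

Yes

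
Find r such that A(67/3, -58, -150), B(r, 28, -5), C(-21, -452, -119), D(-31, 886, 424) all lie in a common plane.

-5

The points are coplanar iff AB · (AC × AD) = 0.
Expanding, this is linear in r: (-255420)r + (-1277100) = 0.
So r = -5.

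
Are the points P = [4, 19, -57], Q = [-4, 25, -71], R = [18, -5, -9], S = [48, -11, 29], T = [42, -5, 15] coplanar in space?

The plane through P, Q, R has normal n = PQ × PR = (-48, 188, 108) and equation n·X = -2776.
Checking the remaining points: n·S = -1240, n·T = -1336.
Since n·S = -1240 ≠ -2776, S is off the plane and the points are not all coplanar.

No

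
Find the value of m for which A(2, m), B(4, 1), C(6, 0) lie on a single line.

2

Collinearity: (A − B) must be parallel to (C − B) = (2, -1).
Cross-multiplying the components: (m − 1)·(2) = (-2)·(-1).
Solving gives m = 2.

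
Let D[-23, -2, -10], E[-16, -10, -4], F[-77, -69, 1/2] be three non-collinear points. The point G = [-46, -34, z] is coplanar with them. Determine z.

A normal to the plane is n = DE × DF = (318, -795/2, -901).
G lies in the plane iff n · DG = 0.
This gives (-901)z + (-3604) = 0, so z = -4.

-4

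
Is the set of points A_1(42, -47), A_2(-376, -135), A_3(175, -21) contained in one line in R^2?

No

A_1A_2 = (-418, -88), A_1A_3 = (133, 26).
Twice the signed area of △A_1A_2A_3 is (-418)(26) − (-88)(133) = 836.
The area is nonzero, so the three points are not collinear.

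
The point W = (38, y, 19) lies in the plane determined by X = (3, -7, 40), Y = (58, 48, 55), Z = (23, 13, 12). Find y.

28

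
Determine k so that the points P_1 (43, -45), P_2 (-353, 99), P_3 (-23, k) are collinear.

The three points are collinear iff det[P_1P_2; P_1P_3] = 0.
This determinant is linear in k: (-396)k + (-8316) = 0, so k = -21.

-21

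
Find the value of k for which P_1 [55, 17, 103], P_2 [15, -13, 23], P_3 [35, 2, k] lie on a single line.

Collinearity requires P_1P_2 × P_1P_3 = 0; each component is linear in k.
The x-component gives (-30)k + (1890) = 0, so k = 63.
The remaining components then also vanish.

63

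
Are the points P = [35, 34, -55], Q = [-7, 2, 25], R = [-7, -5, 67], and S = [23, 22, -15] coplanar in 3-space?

The four points are coplanar iff the 3×3 determinant with rows PQ, PR, PS is zero.
Rows: (-42, -32, 80), (-42, -39, 122), (-12, -12, 40).
Expanding along the first row: (-42)(-96) − (-32)(-216) + (80)(36) = 0.
Zero determinant ⇒ coplanar.

Yes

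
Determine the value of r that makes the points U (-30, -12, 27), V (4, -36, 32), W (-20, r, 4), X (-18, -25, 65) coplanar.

The points are coplanar iff UV · (UW × UX) = 0.
Expanding, this is linear in r: (1232)r + (19712) = 0.
So r = -16.

-16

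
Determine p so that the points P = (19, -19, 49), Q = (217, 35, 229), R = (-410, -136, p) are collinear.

Collinearity requires PQ × PR = 0; each component is linear in p.
The x-component gives (54)p + (18414) = 0, so p = -341.
The remaining components then also vanish.

-341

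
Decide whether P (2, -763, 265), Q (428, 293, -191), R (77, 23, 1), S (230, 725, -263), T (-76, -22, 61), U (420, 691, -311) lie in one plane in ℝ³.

The plane through P, Q, R has normal n = PQ × PR = (79632, 78264, 255636) and equation n·X = 8187372.
Checking the remaining points: n·S = 7824492, n·T = 7819956, n·U = 8023068.
Since n·S = 7824492 ≠ 8187372, S is off the plane and the points are not all coplanar.

No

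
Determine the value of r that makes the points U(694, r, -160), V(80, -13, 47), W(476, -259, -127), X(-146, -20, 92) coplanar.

-224

Coplanarity ⇔ det[UV; UW; UX] = 0.
Expanding, this is linear in r: (-21504)r + (-4816896) = 0.
So r = -224.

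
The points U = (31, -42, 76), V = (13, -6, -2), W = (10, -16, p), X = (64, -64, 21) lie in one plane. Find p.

57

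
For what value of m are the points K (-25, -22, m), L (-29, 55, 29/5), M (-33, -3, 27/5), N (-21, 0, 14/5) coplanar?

16/5

The points are coplanar iff KL · (KM × KN) = 0.
Expanding, this is linear in m: (-684)m + (10944/5) = 0.
So m = 16/5.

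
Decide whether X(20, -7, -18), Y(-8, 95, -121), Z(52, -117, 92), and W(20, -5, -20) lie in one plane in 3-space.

No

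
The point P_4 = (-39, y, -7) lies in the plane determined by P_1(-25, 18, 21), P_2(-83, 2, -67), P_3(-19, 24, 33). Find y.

4

A normal to the plane is n = P_1P_2 × P_1P_3 = (336, 168, -252).
P_4 lies in the plane iff n · P_1P_4 = 0.
This gives (168)y + (-672) = 0, so y = 4.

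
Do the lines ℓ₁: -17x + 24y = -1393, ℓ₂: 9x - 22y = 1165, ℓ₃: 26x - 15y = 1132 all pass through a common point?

Yes

Intersecting ℓ₁ and ℓ₂: solving the 2×2 system gives (x, y) = (17, -46).
Substitute into ℓ₃: (26)(17) + (-15)(-46) = 1132.
This equals 1132, so (17, -46) lies on all three lines and they are concurrent.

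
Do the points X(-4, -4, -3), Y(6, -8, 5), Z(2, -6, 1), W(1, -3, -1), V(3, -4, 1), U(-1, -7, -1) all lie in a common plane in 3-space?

No

The plane through X, Y, Z has normal n = XY × XZ = (0, 8, 4) and equation n·P = -44.
Checking the remaining points: n·W = -28, n·V = -28, n·U = -60.
Since n·W = -28 ≠ -44, W is off the plane and the points are not all coplanar.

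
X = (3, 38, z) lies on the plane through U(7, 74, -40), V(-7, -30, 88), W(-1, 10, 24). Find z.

The plane through U, V, W has equation 1536x − 128y + 64z = -1280.
Substituting X: (64)z + (-256) = -1280, so z = -16.

-16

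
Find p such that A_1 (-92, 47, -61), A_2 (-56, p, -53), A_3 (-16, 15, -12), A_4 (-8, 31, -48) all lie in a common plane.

Normal to plane A_1A_3A_4: n = (368, 3128, 1472); plane equation n·P = 23368.
Requiring n·A_2 = 23368: (3128)p + (-98624) = 23368.
So p = 39.

39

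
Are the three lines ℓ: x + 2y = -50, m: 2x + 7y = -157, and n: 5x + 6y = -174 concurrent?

Yes

Lines aᵢx + bᵢy = cᵢ with pairwise distinct directions are concurrent exactly when det[aᵢ bᵢ cᵢ] = 0.
Here the determinant is 0.
It vanishes, so the lines are concurrent at (-12, -19).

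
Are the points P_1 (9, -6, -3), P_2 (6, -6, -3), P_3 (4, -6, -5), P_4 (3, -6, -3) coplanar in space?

A normal to the plane through P_1, P_2, P_3 is n = P_1P_2 × P_1P_3 = (0, -6, 0).
The plane has equation n·P = 36. For P_4: n·P_4 = 36.
Equal, so P_4 lies in the plane and all four are coplanar.

Yes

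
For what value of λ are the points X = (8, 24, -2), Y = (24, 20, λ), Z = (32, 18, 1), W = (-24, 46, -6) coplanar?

Coplanarity ⇔ det[XY; XZ; XW] = 0.
Expanding, this is linear in λ: (336)λ + (0) = 0.
So λ = 0.

0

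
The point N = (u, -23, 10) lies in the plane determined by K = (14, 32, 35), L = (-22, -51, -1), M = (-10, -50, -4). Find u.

-6

The plane through K, L, M has equation 285x − 540y + 960z = 20310.
Substituting N: (285)u + (22020) = 20310, so u = -6.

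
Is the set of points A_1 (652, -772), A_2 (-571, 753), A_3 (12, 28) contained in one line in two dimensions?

No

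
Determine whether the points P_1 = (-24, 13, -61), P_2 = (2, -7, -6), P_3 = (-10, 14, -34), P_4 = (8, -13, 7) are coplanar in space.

A normal to the plane through P_1, P_2, P_3 is n = P_1P_2 × P_1P_3 = (-595, 68, 306).
The plane has equation n·P = -3502. For P_4: n·P_4 = -3502.
Equal, so P_4 lies in the plane and all four are coplanar.

Yes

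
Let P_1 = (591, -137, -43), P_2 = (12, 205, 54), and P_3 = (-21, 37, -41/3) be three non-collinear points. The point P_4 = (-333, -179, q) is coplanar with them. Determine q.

Coplanarity requires P_1P_2 · (P_1P_3 × P_1P_4) = 0.
P_1P_2 = (-579, 342, 97), P_1P_3 = (-612, 174, 88/3); the triple product is linear in q with coefficient 108558 and constant term 12773658.
Setting it to zero: q = -353/3.

-353/3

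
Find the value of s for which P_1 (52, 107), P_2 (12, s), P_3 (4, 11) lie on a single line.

Collinearity: (P_2 − P_1) must be parallel to (P_3 − P_1) = (-48, -96).
Cross-multiplying the components: (s − 107)·(-48) = (-40)·(-96).
Solving gives s = 27.

27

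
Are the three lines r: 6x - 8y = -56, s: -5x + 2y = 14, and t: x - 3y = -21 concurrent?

The three lines meet at one point iff the augmented coefficient matrix [aᵢ bᵢ cᵢ] has rank < 3, i.e. its determinant vanishes.
Here the determinant is 0.
It vanishes, so the lines are concurrent at (0, 7).

Yes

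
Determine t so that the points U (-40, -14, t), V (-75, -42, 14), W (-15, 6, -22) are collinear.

Collinearity requires UV × UW = 0; each component is linear in t.
The x-component gives (48)t + (336) = 0, so t = -7.
The remaining components then also vanish.

-7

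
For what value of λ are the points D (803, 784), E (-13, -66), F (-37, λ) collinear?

Collinearity: (F − D) must be parallel to (E − D) = (-816, -850).
Cross-multiplying the components: (λ − 784)·(-816) = (-840)·(-850).
Solving gives λ = -91.

-91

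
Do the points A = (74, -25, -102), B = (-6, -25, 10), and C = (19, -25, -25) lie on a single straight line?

Yes

AB = (-80, 0, 112), AC = (-55, 0, 77).
AB × AC = (0, 0, 0).
The cross product vanishes, so the three points are collinear.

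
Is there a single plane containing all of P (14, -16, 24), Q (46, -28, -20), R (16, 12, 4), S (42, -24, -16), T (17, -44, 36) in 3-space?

The plane through P, Q, R has normal n = PQ × PR = (1472, 552, 920) and equation n·X = 33856.
Checking the remaining points: n·S = 33856, n·T = 33856.
All equal 33856, so all 5 points lie in one plane.

Yes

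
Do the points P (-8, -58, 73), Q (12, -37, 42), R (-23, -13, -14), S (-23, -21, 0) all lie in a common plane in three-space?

No

A normal to the plane through P, Q, R is n = PQ × PR = (-432, 2205, 1215).
The plane has equation n·X = -35739. For S: n·S = -36369.
-36369 ≠ -35739, so S is off the plane.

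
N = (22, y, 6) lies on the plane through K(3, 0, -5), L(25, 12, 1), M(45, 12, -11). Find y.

A normal to the plane is n = KL × KM = (-144, 384, -240).
N lies in the plane iff n · KN = 0.
This gives (384)y + (-5376) = 0, so y = 14.

14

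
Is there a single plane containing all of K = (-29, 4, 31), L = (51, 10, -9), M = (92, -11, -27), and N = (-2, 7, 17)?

The four points are coplanar iff the 3×3 determinant with rows KL, KM, KN is zero.
Rows: (80, 6, -40), (121, -15, -58), (27, 3, -14).
Expanding along the first row: (80)(384) − (6)(-128) + (-40)(768) = 768.
Nonzero ⇒ not coplanar.

No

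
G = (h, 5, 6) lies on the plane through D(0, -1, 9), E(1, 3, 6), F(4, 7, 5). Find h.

3

The plane through D, E, F has equation 8x − 8y − 8z = -64.
Substituting G: (8)h + (-88) = -64, so h = 3.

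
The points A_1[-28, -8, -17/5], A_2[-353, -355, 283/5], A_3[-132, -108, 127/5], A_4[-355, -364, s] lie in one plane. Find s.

51

Normal to plane A_1A_2A_3: n = (-19968/5, 3120, -3588); plane equation n·P = 99060.
Requiring n·A_4 = 99060: (-3588)s + (282048) = 99060.
So s = 51.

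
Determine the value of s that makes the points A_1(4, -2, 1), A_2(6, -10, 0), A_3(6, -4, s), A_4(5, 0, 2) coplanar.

3/2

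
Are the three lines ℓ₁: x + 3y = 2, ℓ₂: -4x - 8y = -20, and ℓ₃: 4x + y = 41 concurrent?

Yes

Intersecting ℓ₁ and ℓ₂: solving the 2×2 system gives (x, y) = (11, -3).
Substitute into ℓ₃: (4)(11) + (1)(-3) = 41.
This equals 41, so (11, -3) lies on all three lines and they are concurrent.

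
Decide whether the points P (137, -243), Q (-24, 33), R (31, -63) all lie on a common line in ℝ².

PQ = (-161, 276), PR = (-106, 180).
Twice the signed area of △PQR is (-161)(180) − (276)(-106) = 276.
The area is nonzero, so the three points are not collinear.

No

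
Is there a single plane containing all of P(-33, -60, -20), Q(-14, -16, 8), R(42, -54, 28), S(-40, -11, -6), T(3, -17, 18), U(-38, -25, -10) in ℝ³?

Yes

The plane through P, Q, R has normal n = PQ × PR = (1944, 1188, -3186) and equation n·X = -71712.
Checking the remaining points: n·S = -71712, n·T = -71712, n·U = -71712.
All equal -71712, so all 6 points lie in one plane.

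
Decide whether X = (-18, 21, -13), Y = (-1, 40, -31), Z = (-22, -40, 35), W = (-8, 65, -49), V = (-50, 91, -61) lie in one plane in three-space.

Yes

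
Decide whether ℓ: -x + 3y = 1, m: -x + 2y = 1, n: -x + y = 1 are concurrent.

Lines aᵢx + bᵢy = cᵢ with pairwise distinct directions are concurrent exactly when det[aᵢ bᵢ cᵢ] = 0.
Here the determinant is 0.
It vanishes, so the lines are concurrent at (-1, 0).

Yes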